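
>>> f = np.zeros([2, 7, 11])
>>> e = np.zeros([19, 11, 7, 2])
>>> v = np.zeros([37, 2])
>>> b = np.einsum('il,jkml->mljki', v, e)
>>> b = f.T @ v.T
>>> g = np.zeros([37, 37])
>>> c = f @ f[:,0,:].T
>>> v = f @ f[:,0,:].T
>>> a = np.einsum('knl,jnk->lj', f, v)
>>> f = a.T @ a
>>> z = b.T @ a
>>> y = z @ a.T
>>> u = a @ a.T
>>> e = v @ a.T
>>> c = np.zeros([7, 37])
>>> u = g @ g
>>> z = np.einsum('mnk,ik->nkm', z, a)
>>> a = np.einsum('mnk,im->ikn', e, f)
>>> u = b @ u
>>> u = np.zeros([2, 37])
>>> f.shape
(2, 2)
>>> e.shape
(2, 7, 11)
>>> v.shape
(2, 7, 2)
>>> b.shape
(11, 7, 37)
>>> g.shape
(37, 37)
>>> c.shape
(7, 37)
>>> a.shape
(2, 11, 7)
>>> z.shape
(7, 2, 37)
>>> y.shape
(37, 7, 11)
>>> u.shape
(2, 37)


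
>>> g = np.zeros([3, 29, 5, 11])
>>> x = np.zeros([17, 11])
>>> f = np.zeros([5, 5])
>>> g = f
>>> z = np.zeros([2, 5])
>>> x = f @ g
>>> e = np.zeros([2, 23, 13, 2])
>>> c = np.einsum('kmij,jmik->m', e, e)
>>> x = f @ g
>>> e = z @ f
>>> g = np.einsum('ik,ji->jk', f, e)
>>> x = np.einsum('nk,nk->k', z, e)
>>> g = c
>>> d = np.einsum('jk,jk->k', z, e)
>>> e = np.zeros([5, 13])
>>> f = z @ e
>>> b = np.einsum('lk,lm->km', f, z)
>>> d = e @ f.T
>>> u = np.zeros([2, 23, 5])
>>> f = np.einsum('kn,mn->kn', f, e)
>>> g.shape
(23,)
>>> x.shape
(5,)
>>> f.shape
(2, 13)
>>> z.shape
(2, 5)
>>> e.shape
(5, 13)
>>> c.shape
(23,)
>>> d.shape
(5, 2)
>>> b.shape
(13, 5)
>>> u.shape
(2, 23, 5)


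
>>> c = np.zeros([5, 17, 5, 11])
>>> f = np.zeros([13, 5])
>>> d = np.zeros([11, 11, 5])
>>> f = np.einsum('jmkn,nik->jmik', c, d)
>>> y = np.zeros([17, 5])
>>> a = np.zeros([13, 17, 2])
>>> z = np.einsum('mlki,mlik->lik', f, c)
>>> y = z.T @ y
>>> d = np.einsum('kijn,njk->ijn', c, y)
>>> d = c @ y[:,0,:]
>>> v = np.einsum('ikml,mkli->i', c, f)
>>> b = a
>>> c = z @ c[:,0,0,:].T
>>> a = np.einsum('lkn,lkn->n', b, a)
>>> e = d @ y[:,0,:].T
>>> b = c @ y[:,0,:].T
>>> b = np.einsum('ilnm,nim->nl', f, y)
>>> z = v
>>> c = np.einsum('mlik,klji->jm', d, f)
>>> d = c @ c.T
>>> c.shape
(11, 5)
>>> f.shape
(5, 17, 11, 5)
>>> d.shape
(11, 11)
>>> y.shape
(11, 5, 5)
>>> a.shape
(2,)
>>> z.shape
(5,)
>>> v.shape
(5,)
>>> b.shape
(11, 17)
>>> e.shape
(5, 17, 5, 11)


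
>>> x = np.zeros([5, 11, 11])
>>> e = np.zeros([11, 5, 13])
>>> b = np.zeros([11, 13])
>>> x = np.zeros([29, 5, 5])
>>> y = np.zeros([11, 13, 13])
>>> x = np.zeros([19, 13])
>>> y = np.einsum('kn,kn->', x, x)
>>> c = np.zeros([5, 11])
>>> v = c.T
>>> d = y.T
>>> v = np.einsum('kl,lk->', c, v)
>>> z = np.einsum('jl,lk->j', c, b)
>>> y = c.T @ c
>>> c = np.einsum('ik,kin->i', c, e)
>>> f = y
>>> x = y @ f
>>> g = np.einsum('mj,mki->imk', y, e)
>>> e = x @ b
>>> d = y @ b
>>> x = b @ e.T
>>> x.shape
(11, 11)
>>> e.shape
(11, 13)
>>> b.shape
(11, 13)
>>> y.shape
(11, 11)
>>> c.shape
(5,)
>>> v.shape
()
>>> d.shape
(11, 13)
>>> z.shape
(5,)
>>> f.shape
(11, 11)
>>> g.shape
(13, 11, 5)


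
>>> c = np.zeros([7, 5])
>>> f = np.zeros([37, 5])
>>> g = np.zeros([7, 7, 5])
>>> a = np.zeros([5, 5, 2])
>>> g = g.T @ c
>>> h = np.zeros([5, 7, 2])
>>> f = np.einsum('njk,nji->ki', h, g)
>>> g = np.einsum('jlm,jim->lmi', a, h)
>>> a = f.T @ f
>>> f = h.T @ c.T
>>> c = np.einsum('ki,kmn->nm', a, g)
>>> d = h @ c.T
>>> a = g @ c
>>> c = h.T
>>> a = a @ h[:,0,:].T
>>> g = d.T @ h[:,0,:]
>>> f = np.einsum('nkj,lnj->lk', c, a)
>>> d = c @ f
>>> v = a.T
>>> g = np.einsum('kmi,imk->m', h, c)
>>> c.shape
(2, 7, 5)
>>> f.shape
(5, 7)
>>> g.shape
(7,)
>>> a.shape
(5, 2, 5)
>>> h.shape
(5, 7, 2)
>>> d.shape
(2, 7, 7)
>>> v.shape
(5, 2, 5)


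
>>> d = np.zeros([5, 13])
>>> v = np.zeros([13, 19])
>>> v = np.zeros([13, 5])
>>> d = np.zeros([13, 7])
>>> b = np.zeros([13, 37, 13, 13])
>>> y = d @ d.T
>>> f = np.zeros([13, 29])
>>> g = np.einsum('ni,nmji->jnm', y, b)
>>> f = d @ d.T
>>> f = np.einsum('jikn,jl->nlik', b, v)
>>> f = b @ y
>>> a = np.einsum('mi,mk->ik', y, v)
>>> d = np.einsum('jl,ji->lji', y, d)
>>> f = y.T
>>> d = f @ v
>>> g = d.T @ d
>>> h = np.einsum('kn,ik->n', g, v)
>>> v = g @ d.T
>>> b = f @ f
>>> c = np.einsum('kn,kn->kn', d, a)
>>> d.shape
(13, 5)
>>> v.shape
(5, 13)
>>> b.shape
(13, 13)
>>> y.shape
(13, 13)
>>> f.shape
(13, 13)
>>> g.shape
(5, 5)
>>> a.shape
(13, 5)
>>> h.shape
(5,)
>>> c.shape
(13, 5)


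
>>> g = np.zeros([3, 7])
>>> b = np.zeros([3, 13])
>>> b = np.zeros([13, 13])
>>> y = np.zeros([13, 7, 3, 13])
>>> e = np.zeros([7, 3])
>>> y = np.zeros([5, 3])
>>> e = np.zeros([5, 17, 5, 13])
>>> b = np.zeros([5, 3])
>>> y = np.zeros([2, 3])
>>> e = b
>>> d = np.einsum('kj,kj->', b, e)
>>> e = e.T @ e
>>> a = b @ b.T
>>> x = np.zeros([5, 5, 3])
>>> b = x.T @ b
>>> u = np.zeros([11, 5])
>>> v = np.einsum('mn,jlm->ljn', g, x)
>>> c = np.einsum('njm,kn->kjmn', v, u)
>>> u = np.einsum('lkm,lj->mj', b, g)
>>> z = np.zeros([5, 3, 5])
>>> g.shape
(3, 7)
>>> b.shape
(3, 5, 3)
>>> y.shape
(2, 3)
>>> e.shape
(3, 3)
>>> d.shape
()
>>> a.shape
(5, 5)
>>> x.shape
(5, 5, 3)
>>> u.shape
(3, 7)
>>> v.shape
(5, 5, 7)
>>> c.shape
(11, 5, 7, 5)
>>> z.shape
(5, 3, 5)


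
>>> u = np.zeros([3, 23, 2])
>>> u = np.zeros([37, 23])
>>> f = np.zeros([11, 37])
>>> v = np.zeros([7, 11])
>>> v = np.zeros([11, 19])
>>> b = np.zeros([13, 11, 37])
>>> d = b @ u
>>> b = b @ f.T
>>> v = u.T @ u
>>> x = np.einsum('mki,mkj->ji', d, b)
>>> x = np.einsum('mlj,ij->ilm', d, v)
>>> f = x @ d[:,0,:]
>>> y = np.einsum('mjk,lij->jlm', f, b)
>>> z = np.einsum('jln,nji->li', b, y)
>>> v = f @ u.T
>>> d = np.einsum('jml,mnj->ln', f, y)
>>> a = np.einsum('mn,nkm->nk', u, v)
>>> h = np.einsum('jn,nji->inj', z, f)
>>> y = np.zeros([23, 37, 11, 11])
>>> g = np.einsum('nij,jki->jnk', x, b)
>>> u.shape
(37, 23)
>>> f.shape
(23, 11, 23)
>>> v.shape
(23, 11, 37)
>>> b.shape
(13, 11, 11)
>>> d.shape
(23, 13)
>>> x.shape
(23, 11, 13)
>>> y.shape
(23, 37, 11, 11)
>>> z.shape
(11, 23)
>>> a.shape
(23, 11)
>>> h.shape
(23, 23, 11)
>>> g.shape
(13, 23, 11)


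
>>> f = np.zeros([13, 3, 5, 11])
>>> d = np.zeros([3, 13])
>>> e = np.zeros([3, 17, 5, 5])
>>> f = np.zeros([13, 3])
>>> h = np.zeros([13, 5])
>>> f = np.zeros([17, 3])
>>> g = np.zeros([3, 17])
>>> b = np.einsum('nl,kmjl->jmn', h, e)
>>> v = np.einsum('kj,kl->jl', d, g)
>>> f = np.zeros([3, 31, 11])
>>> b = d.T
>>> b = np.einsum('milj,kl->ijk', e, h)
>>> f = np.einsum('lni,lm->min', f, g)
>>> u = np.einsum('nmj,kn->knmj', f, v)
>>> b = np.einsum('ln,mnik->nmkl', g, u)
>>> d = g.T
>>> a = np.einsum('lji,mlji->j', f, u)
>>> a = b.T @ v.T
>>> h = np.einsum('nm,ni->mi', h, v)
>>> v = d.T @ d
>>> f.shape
(17, 11, 31)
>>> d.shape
(17, 3)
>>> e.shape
(3, 17, 5, 5)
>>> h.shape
(5, 17)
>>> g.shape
(3, 17)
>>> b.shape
(17, 13, 31, 3)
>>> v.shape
(3, 3)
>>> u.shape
(13, 17, 11, 31)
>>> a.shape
(3, 31, 13, 13)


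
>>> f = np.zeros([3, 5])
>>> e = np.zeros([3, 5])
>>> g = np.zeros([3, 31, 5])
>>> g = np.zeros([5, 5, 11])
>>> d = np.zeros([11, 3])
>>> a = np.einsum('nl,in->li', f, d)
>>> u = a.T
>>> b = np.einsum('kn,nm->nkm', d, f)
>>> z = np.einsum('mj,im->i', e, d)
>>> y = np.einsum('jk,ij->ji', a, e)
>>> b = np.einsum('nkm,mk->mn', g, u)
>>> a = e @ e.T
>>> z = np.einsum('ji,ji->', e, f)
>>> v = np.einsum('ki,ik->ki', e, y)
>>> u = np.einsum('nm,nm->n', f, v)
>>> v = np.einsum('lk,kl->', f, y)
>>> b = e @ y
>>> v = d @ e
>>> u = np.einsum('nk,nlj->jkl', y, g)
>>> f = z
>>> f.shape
()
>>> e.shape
(3, 5)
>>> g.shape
(5, 5, 11)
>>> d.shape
(11, 3)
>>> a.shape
(3, 3)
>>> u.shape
(11, 3, 5)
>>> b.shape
(3, 3)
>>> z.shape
()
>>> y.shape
(5, 3)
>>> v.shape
(11, 5)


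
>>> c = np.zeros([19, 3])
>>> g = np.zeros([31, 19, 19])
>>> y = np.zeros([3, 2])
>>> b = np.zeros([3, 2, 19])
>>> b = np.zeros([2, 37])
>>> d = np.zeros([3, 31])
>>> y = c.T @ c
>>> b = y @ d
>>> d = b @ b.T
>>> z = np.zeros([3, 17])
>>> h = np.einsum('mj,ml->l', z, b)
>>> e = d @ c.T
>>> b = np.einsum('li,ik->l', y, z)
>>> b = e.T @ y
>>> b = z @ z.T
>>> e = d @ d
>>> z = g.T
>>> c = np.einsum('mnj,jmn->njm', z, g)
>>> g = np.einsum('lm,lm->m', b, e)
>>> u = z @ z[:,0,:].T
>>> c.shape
(19, 31, 19)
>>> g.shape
(3,)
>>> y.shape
(3, 3)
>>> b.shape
(3, 3)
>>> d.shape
(3, 3)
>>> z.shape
(19, 19, 31)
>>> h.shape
(31,)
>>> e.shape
(3, 3)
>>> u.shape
(19, 19, 19)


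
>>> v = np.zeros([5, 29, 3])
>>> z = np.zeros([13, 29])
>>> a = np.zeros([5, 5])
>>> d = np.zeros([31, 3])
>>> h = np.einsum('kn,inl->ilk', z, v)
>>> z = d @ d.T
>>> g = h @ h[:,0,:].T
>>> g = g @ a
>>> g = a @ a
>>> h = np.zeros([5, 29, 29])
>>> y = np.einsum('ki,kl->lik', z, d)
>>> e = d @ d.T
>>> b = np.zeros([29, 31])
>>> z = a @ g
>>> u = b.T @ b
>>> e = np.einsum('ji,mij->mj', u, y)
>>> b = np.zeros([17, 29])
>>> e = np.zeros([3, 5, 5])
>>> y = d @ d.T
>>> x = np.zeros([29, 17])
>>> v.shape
(5, 29, 3)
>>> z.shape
(5, 5)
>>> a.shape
(5, 5)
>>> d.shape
(31, 3)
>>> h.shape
(5, 29, 29)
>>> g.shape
(5, 5)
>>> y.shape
(31, 31)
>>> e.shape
(3, 5, 5)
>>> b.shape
(17, 29)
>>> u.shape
(31, 31)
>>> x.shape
(29, 17)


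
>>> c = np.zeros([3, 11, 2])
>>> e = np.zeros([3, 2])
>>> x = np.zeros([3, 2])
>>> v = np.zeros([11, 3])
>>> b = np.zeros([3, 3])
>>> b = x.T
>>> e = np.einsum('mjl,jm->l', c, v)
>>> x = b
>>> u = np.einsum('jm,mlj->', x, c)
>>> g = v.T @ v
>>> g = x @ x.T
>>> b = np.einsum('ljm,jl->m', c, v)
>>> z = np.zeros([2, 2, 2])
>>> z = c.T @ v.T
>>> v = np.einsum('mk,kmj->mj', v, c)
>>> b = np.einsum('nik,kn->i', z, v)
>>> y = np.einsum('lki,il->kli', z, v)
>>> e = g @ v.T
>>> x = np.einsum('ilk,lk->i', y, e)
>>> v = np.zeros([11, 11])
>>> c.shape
(3, 11, 2)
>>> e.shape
(2, 11)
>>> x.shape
(11,)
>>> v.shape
(11, 11)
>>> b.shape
(11,)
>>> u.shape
()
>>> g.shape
(2, 2)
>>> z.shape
(2, 11, 11)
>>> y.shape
(11, 2, 11)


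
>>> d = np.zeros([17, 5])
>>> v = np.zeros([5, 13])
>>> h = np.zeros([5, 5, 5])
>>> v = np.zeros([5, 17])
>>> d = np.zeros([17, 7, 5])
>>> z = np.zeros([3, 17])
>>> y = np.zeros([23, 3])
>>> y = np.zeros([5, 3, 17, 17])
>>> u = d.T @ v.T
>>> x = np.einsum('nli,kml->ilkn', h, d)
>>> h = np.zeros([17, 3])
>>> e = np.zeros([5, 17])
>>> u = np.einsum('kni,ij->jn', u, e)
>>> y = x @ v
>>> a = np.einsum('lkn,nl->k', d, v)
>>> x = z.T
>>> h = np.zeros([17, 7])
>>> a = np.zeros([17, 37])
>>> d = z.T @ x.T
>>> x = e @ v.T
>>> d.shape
(17, 17)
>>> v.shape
(5, 17)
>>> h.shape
(17, 7)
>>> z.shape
(3, 17)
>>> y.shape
(5, 5, 17, 17)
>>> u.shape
(17, 7)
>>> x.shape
(5, 5)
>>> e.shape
(5, 17)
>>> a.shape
(17, 37)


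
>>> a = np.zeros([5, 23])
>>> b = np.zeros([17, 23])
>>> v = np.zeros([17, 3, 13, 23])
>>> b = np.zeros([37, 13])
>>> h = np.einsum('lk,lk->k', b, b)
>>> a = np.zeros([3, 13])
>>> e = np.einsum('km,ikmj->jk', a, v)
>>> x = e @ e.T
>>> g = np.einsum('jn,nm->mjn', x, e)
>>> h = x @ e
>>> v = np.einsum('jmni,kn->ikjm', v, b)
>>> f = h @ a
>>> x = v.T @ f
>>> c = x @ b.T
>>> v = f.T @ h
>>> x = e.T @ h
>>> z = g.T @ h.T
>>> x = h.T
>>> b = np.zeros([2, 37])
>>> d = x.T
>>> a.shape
(3, 13)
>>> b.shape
(2, 37)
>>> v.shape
(13, 3)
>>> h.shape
(23, 3)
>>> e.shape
(23, 3)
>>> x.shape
(3, 23)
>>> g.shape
(3, 23, 23)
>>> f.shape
(23, 13)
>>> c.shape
(3, 17, 37, 37)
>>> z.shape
(23, 23, 23)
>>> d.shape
(23, 3)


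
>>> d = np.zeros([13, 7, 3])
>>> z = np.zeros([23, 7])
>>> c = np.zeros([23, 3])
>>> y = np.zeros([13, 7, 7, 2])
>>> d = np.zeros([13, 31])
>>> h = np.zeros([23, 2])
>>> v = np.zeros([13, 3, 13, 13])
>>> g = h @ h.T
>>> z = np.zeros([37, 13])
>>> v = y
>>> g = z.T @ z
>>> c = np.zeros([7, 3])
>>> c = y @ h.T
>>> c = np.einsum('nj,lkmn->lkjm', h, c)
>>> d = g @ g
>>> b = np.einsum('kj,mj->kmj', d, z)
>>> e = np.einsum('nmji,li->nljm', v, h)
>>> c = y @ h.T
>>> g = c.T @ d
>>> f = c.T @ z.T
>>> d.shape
(13, 13)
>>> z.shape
(37, 13)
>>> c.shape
(13, 7, 7, 23)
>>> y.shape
(13, 7, 7, 2)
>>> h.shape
(23, 2)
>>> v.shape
(13, 7, 7, 2)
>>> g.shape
(23, 7, 7, 13)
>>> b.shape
(13, 37, 13)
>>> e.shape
(13, 23, 7, 7)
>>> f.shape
(23, 7, 7, 37)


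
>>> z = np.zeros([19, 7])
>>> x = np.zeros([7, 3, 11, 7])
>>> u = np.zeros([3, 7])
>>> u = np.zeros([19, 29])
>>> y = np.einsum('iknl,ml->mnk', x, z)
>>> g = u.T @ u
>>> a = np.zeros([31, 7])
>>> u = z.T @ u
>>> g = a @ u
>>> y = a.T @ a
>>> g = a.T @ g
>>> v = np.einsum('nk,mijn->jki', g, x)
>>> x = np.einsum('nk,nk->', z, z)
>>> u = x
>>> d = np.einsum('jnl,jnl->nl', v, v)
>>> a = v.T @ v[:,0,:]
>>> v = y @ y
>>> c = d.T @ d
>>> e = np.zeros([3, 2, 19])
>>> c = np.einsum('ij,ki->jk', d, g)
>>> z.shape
(19, 7)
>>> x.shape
()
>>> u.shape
()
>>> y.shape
(7, 7)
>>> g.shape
(7, 29)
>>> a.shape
(3, 29, 3)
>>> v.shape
(7, 7)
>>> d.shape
(29, 3)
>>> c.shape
(3, 7)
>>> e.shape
(3, 2, 19)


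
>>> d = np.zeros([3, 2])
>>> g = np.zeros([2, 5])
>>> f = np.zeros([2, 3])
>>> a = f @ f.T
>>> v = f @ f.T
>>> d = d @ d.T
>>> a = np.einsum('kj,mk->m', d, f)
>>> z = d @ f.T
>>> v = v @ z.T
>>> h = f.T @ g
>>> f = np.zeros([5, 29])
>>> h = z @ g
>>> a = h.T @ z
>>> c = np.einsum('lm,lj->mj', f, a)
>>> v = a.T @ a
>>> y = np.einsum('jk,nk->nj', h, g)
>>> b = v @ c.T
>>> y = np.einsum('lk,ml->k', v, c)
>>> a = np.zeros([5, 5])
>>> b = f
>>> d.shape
(3, 3)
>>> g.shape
(2, 5)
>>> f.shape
(5, 29)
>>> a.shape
(5, 5)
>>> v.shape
(2, 2)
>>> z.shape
(3, 2)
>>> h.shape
(3, 5)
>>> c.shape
(29, 2)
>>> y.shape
(2,)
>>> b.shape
(5, 29)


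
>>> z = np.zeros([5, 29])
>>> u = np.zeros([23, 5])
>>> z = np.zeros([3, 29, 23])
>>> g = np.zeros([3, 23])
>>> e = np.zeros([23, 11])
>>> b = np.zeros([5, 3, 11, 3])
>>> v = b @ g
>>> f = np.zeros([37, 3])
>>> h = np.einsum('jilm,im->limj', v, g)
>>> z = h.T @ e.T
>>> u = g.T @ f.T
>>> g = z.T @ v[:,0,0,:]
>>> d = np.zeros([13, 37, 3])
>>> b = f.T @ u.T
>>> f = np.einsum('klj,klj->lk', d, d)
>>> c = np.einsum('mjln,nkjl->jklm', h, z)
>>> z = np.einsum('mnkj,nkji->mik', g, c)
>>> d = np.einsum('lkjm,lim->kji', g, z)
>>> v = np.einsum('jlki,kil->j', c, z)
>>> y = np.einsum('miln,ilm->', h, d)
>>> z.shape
(23, 11, 23)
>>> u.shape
(23, 37)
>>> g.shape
(23, 3, 23, 23)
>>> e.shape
(23, 11)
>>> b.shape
(3, 23)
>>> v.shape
(3,)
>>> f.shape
(37, 13)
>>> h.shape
(11, 3, 23, 5)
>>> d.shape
(3, 23, 11)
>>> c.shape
(3, 23, 23, 11)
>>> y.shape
()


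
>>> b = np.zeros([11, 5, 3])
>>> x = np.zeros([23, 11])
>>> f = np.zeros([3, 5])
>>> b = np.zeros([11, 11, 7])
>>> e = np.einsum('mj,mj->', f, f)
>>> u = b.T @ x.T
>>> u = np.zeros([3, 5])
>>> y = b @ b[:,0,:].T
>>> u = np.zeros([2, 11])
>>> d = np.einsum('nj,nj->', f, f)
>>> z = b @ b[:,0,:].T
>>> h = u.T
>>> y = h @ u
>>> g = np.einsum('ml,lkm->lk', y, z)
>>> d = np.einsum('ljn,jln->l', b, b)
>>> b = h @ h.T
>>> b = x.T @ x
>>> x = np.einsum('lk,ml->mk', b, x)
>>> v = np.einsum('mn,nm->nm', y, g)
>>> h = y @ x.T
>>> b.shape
(11, 11)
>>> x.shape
(23, 11)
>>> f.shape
(3, 5)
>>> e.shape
()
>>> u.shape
(2, 11)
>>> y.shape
(11, 11)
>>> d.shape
(11,)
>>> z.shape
(11, 11, 11)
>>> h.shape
(11, 23)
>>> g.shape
(11, 11)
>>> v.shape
(11, 11)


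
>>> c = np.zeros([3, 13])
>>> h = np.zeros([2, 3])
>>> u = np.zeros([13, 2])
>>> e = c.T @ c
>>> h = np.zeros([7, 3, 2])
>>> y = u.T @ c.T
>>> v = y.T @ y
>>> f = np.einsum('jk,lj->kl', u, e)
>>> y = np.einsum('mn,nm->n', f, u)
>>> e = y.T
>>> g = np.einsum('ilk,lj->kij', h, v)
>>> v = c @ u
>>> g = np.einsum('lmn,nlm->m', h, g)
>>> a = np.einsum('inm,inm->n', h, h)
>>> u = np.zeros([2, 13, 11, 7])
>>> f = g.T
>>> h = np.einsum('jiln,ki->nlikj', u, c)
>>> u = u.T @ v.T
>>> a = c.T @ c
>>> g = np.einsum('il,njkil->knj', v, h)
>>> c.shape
(3, 13)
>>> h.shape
(7, 11, 13, 3, 2)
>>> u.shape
(7, 11, 13, 3)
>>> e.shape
(13,)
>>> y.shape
(13,)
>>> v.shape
(3, 2)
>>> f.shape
(3,)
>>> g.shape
(13, 7, 11)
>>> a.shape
(13, 13)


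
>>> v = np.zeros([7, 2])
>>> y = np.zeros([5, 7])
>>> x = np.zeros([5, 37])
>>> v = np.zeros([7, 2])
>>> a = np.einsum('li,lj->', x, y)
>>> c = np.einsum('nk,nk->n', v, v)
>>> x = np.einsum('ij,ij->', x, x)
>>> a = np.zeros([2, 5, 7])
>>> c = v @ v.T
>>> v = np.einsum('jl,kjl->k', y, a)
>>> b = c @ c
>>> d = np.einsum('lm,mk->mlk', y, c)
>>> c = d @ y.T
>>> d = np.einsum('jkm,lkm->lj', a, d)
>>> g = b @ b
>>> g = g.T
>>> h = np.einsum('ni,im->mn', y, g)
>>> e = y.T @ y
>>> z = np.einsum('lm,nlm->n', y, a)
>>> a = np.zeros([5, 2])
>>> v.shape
(2,)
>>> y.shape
(5, 7)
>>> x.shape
()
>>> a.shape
(5, 2)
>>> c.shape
(7, 5, 5)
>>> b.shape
(7, 7)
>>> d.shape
(7, 2)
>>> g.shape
(7, 7)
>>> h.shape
(7, 5)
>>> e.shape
(7, 7)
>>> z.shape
(2,)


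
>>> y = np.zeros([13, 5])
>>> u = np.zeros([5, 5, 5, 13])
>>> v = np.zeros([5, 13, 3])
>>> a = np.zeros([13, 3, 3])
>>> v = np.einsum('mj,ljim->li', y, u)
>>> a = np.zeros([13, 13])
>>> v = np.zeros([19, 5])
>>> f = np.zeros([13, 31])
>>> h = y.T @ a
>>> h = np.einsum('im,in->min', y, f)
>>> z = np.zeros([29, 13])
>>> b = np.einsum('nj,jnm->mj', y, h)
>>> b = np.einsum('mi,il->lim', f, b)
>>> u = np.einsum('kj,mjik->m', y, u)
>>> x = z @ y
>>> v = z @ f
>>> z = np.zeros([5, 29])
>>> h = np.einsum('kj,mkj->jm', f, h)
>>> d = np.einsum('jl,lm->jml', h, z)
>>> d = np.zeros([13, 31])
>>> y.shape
(13, 5)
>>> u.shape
(5,)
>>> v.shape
(29, 31)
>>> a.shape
(13, 13)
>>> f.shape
(13, 31)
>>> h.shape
(31, 5)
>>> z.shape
(5, 29)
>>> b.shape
(5, 31, 13)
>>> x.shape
(29, 5)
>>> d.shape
(13, 31)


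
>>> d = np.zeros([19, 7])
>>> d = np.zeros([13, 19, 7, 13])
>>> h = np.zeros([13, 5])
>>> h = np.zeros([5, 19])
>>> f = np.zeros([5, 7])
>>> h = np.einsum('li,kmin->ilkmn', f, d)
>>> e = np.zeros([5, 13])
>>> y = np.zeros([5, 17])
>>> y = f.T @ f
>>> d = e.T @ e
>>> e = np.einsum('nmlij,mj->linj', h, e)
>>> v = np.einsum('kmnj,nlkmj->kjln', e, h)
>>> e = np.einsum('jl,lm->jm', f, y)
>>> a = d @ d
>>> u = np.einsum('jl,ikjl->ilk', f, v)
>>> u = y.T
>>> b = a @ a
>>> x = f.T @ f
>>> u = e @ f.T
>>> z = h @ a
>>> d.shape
(13, 13)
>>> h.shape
(7, 5, 13, 19, 13)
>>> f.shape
(5, 7)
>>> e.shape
(5, 7)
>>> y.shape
(7, 7)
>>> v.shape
(13, 13, 5, 7)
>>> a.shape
(13, 13)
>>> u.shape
(5, 5)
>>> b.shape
(13, 13)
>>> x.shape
(7, 7)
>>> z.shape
(7, 5, 13, 19, 13)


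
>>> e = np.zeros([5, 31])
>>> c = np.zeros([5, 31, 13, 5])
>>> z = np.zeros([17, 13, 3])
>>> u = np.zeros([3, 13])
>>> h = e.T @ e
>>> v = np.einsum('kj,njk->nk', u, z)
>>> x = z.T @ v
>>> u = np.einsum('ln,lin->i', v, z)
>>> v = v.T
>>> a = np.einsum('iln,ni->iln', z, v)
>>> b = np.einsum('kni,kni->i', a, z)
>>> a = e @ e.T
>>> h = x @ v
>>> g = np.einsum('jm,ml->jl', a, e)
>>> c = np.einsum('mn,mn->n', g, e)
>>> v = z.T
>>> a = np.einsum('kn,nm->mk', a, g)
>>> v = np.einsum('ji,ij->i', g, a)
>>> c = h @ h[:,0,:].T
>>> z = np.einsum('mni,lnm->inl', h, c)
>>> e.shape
(5, 31)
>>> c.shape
(3, 13, 3)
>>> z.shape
(17, 13, 3)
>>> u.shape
(13,)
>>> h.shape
(3, 13, 17)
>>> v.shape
(31,)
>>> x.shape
(3, 13, 3)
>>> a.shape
(31, 5)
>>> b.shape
(3,)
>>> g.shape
(5, 31)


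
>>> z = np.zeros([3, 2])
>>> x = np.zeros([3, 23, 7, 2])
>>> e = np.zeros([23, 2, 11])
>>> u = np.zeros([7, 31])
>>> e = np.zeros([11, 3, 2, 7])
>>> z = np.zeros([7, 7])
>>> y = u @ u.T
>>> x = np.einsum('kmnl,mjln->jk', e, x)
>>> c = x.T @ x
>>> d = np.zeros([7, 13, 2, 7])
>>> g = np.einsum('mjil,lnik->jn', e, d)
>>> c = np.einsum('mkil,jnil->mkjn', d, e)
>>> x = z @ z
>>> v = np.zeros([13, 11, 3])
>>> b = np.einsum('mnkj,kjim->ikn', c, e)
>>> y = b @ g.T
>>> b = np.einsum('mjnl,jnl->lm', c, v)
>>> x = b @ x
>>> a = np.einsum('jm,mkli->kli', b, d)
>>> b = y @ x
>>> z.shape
(7, 7)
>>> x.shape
(3, 7)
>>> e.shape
(11, 3, 2, 7)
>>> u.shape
(7, 31)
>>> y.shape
(2, 11, 3)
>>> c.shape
(7, 13, 11, 3)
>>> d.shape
(7, 13, 2, 7)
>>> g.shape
(3, 13)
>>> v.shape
(13, 11, 3)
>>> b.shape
(2, 11, 7)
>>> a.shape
(13, 2, 7)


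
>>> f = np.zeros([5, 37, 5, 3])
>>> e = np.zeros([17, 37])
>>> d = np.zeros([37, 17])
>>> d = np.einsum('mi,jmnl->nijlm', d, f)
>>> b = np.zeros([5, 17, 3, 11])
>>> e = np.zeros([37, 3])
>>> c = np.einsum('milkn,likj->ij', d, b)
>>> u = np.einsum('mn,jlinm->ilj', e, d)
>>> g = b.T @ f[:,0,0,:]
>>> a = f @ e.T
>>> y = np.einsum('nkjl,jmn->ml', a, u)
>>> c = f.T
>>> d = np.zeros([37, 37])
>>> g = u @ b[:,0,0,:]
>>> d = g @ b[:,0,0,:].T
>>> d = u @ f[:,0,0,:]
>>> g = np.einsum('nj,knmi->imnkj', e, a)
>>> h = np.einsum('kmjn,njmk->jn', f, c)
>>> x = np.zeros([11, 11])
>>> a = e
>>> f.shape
(5, 37, 5, 3)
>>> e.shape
(37, 3)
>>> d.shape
(5, 17, 3)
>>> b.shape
(5, 17, 3, 11)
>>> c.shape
(3, 5, 37, 5)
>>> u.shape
(5, 17, 5)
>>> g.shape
(37, 5, 37, 5, 3)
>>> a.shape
(37, 3)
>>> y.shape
(17, 37)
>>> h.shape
(5, 3)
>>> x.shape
(11, 11)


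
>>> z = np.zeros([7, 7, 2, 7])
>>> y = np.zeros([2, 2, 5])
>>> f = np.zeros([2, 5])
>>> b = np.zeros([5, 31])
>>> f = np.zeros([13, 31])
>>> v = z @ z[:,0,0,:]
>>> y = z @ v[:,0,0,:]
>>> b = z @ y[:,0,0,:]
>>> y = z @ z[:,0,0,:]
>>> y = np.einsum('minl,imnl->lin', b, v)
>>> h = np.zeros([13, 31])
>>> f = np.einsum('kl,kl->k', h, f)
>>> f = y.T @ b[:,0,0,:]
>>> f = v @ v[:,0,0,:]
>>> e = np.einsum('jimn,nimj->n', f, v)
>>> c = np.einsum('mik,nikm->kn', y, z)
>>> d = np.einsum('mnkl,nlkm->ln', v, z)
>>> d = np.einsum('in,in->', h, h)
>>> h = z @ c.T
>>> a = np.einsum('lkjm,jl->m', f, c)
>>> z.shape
(7, 7, 2, 7)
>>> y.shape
(7, 7, 2)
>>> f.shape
(7, 7, 2, 7)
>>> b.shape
(7, 7, 2, 7)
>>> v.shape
(7, 7, 2, 7)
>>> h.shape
(7, 7, 2, 2)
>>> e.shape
(7,)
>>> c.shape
(2, 7)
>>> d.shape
()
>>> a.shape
(7,)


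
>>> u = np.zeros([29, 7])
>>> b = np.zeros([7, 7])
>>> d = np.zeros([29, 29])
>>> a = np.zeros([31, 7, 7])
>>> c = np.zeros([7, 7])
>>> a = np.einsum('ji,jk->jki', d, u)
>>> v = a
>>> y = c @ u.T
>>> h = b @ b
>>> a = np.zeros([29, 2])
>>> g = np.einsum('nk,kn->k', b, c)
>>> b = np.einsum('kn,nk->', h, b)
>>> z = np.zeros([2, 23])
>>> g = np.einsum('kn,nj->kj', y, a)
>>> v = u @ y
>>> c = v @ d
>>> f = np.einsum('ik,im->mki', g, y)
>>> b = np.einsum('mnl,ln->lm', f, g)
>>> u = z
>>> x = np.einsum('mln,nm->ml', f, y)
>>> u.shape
(2, 23)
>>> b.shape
(7, 29)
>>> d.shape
(29, 29)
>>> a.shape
(29, 2)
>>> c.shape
(29, 29)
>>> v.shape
(29, 29)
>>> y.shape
(7, 29)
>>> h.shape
(7, 7)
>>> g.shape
(7, 2)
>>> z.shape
(2, 23)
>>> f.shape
(29, 2, 7)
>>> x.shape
(29, 2)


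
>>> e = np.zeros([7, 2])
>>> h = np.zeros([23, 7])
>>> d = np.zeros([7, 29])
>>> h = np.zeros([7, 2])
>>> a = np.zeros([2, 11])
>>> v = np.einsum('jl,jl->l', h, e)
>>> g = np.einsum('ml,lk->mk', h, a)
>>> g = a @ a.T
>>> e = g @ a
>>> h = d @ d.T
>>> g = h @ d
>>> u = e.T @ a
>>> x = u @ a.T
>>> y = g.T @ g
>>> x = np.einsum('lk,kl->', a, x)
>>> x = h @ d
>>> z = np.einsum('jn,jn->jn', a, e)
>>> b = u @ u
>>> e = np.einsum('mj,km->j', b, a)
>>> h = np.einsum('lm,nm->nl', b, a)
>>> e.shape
(11,)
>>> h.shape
(2, 11)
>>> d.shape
(7, 29)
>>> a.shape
(2, 11)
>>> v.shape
(2,)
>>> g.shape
(7, 29)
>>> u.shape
(11, 11)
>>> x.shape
(7, 29)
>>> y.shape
(29, 29)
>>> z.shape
(2, 11)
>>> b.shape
(11, 11)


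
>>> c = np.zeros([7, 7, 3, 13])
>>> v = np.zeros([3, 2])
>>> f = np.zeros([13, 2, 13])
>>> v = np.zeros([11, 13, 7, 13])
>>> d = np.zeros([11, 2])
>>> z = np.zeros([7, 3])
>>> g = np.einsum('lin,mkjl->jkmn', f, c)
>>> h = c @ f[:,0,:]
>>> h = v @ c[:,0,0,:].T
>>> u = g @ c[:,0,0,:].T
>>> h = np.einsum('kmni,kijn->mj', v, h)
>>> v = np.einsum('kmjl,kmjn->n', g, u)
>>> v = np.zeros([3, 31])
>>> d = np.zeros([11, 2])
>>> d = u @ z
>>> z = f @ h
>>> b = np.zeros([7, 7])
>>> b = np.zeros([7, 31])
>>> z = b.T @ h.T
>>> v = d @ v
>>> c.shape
(7, 7, 3, 13)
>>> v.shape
(3, 7, 7, 31)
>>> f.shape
(13, 2, 13)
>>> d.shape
(3, 7, 7, 3)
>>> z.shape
(31, 13)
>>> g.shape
(3, 7, 7, 13)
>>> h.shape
(13, 7)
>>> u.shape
(3, 7, 7, 7)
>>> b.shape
(7, 31)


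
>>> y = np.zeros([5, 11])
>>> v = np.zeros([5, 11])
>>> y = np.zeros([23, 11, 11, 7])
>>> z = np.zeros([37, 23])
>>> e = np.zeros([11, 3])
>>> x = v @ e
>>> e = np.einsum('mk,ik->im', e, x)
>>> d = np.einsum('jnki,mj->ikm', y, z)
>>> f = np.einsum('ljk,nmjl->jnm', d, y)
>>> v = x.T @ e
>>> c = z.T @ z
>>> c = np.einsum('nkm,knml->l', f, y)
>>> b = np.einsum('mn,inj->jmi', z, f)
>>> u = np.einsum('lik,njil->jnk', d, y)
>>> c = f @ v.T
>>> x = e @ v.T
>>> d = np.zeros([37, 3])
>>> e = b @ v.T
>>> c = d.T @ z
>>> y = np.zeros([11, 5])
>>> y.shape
(11, 5)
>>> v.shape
(3, 11)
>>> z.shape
(37, 23)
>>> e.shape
(11, 37, 3)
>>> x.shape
(5, 3)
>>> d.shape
(37, 3)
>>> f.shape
(11, 23, 11)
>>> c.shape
(3, 23)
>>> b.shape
(11, 37, 11)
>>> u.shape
(11, 23, 37)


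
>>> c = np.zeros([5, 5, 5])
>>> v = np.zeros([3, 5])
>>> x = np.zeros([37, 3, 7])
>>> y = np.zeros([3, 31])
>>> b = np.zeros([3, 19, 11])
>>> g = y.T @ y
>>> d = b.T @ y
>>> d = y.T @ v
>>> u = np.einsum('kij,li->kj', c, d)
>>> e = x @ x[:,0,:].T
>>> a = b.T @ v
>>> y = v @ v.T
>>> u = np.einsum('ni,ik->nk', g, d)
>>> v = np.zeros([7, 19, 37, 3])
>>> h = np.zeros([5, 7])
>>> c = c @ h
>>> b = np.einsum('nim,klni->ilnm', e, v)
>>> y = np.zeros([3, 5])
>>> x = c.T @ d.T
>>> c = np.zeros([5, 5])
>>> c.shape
(5, 5)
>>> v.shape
(7, 19, 37, 3)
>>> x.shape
(7, 5, 31)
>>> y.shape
(3, 5)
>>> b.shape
(3, 19, 37, 37)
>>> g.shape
(31, 31)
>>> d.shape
(31, 5)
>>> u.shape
(31, 5)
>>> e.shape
(37, 3, 37)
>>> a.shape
(11, 19, 5)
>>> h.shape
(5, 7)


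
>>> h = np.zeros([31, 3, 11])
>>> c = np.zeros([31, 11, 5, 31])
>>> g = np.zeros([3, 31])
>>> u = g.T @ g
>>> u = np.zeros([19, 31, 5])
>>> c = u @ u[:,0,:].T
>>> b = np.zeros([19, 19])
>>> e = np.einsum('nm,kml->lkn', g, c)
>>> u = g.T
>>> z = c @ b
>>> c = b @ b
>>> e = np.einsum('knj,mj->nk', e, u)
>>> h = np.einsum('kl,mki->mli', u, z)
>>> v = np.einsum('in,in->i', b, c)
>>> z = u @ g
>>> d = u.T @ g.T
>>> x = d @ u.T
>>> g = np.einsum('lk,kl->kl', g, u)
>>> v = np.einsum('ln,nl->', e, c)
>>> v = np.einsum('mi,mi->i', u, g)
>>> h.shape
(19, 3, 19)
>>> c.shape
(19, 19)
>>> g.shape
(31, 3)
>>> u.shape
(31, 3)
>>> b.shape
(19, 19)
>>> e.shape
(19, 19)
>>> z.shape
(31, 31)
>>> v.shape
(3,)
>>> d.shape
(3, 3)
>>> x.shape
(3, 31)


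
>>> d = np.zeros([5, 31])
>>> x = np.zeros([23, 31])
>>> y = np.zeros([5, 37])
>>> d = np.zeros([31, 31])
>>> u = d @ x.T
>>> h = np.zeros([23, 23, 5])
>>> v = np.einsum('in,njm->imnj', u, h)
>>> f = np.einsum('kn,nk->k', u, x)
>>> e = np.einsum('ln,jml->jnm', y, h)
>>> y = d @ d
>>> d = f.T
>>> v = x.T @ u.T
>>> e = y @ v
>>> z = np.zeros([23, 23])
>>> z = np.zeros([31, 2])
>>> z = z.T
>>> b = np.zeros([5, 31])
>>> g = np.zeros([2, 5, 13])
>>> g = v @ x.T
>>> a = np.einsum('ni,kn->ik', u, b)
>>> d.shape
(31,)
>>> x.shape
(23, 31)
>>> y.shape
(31, 31)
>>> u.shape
(31, 23)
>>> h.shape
(23, 23, 5)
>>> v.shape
(31, 31)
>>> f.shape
(31,)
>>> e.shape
(31, 31)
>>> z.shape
(2, 31)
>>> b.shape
(5, 31)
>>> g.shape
(31, 23)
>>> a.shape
(23, 5)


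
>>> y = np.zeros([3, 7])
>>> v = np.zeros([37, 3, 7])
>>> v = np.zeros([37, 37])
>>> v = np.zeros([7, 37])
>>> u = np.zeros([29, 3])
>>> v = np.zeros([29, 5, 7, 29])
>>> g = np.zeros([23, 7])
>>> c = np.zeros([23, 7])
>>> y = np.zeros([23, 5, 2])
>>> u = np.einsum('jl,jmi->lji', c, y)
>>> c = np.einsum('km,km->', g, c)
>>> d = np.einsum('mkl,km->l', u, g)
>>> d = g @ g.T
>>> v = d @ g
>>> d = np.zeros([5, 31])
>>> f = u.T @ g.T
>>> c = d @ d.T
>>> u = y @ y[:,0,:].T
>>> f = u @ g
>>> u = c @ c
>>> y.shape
(23, 5, 2)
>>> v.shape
(23, 7)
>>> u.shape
(5, 5)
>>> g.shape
(23, 7)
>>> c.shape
(5, 5)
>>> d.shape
(5, 31)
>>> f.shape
(23, 5, 7)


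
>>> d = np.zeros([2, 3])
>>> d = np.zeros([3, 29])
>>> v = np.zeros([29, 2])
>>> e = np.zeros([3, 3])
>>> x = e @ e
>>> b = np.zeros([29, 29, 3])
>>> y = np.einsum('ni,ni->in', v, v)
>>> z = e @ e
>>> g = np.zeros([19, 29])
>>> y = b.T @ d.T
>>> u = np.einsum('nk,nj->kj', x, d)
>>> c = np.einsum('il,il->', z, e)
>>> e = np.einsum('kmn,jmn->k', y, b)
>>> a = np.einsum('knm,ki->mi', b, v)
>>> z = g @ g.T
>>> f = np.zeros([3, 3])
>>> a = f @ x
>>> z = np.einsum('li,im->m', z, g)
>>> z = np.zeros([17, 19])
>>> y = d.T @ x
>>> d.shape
(3, 29)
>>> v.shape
(29, 2)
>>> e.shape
(3,)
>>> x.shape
(3, 3)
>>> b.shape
(29, 29, 3)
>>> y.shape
(29, 3)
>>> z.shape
(17, 19)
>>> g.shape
(19, 29)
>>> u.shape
(3, 29)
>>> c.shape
()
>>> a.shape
(3, 3)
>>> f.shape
(3, 3)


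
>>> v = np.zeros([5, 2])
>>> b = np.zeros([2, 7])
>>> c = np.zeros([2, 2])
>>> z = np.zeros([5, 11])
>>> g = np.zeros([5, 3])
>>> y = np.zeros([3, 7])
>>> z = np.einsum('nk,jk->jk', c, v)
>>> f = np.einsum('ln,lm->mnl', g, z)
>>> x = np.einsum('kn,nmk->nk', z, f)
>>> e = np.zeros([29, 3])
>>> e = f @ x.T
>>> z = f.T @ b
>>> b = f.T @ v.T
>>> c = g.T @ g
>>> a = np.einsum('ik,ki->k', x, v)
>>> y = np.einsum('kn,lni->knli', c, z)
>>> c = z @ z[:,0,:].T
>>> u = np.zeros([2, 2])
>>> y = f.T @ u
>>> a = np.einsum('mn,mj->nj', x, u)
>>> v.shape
(5, 2)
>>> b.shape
(5, 3, 5)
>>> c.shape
(5, 3, 5)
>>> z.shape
(5, 3, 7)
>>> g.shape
(5, 3)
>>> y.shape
(5, 3, 2)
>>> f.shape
(2, 3, 5)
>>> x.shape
(2, 5)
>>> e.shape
(2, 3, 2)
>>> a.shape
(5, 2)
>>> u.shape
(2, 2)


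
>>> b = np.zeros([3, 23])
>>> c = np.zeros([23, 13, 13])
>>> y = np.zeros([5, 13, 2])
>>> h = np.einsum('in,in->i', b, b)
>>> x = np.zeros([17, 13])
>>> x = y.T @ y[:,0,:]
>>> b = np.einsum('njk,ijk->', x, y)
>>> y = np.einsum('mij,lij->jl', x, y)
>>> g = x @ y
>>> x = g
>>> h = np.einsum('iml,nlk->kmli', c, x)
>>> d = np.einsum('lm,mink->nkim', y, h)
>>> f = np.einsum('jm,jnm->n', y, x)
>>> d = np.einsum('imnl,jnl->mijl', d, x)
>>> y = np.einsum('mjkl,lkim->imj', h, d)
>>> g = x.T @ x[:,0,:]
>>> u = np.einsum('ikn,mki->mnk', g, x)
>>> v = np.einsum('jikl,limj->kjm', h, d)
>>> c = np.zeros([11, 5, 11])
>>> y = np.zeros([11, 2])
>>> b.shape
()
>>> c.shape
(11, 5, 11)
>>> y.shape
(11, 2)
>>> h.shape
(5, 13, 13, 23)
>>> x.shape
(2, 13, 5)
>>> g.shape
(5, 13, 5)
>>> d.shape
(23, 13, 2, 5)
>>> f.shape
(13,)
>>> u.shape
(2, 5, 13)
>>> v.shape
(13, 5, 2)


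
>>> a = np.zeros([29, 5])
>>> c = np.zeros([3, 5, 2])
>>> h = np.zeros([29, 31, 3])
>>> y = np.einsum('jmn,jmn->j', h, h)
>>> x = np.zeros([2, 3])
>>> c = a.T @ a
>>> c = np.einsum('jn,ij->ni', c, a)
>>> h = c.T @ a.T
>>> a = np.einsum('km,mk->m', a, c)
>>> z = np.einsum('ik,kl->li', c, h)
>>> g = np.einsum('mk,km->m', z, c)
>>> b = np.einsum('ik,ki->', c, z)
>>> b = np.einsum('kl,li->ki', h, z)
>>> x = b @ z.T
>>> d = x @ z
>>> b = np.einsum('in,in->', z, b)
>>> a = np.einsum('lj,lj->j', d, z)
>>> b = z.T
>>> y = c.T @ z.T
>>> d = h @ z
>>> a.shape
(5,)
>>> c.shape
(5, 29)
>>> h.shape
(29, 29)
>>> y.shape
(29, 29)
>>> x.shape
(29, 29)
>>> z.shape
(29, 5)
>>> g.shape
(29,)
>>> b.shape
(5, 29)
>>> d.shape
(29, 5)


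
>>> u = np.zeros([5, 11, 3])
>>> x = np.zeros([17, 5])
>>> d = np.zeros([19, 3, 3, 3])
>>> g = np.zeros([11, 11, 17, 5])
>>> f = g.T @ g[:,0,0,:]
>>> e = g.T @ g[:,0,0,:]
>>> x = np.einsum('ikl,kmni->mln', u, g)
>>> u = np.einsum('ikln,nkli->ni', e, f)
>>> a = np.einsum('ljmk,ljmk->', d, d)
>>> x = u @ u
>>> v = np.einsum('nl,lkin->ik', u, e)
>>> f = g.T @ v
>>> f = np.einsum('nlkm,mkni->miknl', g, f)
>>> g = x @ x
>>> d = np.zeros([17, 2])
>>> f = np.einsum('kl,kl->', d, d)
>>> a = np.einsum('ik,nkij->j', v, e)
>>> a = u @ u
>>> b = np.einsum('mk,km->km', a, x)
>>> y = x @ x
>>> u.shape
(5, 5)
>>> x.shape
(5, 5)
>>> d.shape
(17, 2)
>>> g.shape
(5, 5)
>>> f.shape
()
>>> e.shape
(5, 17, 11, 5)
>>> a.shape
(5, 5)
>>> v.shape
(11, 17)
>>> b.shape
(5, 5)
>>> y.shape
(5, 5)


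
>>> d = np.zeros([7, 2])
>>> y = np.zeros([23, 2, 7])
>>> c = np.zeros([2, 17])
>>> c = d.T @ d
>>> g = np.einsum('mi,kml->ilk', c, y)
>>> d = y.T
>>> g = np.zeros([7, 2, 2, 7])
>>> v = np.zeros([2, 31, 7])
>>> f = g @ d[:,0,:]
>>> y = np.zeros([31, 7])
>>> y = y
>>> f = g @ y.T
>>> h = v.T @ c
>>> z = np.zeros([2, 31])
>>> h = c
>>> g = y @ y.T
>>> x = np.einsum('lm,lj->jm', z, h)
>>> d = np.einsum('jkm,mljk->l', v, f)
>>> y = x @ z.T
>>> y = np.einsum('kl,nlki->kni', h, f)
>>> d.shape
(2,)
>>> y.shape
(2, 7, 31)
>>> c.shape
(2, 2)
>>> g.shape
(31, 31)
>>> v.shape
(2, 31, 7)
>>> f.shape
(7, 2, 2, 31)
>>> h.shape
(2, 2)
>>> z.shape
(2, 31)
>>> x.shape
(2, 31)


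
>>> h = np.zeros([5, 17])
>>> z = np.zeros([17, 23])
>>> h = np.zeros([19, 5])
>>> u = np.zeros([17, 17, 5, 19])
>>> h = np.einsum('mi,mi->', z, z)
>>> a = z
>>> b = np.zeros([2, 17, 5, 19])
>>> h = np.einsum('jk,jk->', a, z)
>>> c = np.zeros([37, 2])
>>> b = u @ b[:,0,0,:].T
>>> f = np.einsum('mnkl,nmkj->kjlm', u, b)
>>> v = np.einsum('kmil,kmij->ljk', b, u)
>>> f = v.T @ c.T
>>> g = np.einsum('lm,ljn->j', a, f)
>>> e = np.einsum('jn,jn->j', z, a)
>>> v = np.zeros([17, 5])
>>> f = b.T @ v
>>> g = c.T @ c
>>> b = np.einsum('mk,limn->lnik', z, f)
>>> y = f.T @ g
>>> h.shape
()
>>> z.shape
(17, 23)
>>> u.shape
(17, 17, 5, 19)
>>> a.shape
(17, 23)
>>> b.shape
(2, 5, 5, 23)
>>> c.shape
(37, 2)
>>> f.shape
(2, 5, 17, 5)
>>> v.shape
(17, 5)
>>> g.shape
(2, 2)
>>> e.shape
(17,)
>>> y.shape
(5, 17, 5, 2)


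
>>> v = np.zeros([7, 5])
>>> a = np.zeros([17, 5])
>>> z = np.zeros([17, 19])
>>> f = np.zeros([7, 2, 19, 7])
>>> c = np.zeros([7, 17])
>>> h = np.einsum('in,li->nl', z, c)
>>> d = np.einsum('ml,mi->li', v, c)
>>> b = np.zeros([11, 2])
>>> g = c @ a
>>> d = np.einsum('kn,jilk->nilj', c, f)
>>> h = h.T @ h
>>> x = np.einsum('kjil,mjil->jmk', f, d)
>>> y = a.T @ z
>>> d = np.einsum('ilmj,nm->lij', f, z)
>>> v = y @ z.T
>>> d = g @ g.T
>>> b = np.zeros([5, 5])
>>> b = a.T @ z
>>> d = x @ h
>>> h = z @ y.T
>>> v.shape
(5, 17)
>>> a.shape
(17, 5)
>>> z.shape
(17, 19)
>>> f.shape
(7, 2, 19, 7)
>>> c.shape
(7, 17)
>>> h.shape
(17, 5)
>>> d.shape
(2, 17, 7)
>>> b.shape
(5, 19)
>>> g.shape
(7, 5)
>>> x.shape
(2, 17, 7)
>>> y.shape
(5, 19)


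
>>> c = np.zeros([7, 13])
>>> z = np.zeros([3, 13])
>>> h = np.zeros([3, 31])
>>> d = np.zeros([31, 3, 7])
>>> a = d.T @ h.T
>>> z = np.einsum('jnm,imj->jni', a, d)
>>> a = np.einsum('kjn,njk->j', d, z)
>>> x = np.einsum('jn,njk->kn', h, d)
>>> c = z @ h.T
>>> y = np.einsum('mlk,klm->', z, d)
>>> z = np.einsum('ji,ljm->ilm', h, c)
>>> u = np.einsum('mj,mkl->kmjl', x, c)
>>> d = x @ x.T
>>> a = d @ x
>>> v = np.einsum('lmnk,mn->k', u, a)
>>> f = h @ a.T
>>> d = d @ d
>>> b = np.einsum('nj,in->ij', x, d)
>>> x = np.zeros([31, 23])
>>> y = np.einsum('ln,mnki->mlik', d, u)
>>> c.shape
(7, 3, 3)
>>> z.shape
(31, 7, 3)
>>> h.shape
(3, 31)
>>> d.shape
(7, 7)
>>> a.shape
(7, 31)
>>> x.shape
(31, 23)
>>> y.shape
(3, 7, 3, 31)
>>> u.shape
(3, 7, 31, 3)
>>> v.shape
(3,)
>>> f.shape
(3, 7)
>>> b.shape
(7, 31)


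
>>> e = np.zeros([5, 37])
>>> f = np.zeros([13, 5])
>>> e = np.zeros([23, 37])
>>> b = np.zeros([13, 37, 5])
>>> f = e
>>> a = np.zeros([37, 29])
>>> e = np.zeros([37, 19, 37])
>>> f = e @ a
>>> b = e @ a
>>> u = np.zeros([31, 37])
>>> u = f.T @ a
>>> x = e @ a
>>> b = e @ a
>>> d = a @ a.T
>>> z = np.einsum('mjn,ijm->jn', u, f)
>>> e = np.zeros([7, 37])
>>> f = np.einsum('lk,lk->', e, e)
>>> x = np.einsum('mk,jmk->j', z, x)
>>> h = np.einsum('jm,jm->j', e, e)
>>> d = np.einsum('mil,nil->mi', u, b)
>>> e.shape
(7, 37)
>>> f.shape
()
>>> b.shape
(37, 19, 29)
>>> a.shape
(37, 29)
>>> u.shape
(29, 19, 29)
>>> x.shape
(37,)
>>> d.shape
(29, 19)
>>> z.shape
(19, 29)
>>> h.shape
(7,)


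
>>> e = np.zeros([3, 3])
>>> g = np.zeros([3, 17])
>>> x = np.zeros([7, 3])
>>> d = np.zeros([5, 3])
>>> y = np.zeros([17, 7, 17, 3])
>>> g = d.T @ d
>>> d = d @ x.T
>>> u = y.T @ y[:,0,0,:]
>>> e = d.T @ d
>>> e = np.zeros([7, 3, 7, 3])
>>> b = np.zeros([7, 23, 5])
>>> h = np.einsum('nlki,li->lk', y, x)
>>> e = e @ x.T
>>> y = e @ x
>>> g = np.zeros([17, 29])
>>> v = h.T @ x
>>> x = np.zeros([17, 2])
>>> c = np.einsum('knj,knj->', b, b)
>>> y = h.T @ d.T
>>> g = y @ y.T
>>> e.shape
(7, 3, 7, 7)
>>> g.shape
(17, 17)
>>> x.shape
(17, 2)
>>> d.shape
(5, 7)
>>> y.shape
(17, 5)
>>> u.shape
(3, 17, 7, 3)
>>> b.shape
(7, 23, 5)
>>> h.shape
(7, 17)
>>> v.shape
(17, 3)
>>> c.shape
()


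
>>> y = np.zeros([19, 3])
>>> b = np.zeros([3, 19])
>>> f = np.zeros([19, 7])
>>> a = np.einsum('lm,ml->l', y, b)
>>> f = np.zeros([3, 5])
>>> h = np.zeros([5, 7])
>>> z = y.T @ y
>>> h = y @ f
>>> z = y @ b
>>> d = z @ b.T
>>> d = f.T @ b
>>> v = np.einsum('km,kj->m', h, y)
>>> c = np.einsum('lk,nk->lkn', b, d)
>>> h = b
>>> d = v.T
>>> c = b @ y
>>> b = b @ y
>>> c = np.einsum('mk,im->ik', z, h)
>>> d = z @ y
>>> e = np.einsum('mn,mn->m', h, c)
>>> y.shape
(19, 3)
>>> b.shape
(3, 3)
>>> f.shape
(3, 5)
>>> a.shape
(19,)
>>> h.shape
(3, 19)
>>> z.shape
(19, 19)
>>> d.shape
(19, 3)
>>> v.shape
(5,)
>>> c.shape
(3, 19)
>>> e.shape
(3,)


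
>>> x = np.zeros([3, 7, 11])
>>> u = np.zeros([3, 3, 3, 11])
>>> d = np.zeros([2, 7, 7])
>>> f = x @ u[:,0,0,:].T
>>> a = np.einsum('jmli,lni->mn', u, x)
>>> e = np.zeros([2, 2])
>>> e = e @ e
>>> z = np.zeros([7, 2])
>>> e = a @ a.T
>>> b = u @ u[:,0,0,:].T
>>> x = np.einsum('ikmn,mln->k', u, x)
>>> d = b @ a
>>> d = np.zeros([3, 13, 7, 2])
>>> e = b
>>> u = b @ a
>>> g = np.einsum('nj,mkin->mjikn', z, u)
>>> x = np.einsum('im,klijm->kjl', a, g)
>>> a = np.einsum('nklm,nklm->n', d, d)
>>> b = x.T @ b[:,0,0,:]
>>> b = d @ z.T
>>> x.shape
(3, 3, 2)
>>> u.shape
(3, 3, 3, 7)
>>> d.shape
(3, 13, 7, 2)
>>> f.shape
(3, 7, 3)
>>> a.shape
(3,)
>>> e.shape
(3, 3, 3, 3)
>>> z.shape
(7, 2)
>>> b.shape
(3, 13, 7, 7)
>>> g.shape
(3, 2, 3, 3, 7)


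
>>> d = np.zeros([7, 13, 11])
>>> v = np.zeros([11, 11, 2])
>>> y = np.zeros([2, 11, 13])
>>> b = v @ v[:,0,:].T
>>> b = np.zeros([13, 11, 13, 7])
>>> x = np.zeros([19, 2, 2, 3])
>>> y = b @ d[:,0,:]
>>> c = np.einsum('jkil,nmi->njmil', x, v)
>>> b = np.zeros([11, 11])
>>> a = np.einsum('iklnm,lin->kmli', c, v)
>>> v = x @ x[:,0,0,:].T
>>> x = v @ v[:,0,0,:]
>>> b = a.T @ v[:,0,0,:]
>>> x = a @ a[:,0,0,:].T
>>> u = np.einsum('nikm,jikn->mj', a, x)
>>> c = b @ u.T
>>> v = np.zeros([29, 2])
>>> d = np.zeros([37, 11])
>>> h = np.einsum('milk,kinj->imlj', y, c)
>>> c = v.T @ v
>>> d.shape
(37, 11)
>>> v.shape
(29, 2)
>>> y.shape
(13, 11, 13, 11)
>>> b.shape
(11, 11, 3, 19)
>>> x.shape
(19, 3, 11, 19)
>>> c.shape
(2, 2)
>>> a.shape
(19, 3, 11, 11)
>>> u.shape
(11, 19)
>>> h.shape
(11, 13, 13, 11)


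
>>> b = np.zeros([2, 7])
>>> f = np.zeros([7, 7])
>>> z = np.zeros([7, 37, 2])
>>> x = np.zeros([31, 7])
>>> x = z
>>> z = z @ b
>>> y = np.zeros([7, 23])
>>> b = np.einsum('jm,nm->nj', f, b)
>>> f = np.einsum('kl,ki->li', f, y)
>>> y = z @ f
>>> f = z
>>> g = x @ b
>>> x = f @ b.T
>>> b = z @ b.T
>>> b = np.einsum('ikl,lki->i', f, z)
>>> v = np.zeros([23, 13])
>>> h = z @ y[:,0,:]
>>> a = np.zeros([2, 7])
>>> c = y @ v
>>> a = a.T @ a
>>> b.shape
(7,)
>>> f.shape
(7, 37, 7)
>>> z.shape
(7, 37, 7)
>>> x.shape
(7, 37, 2)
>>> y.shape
(7, 37, 23)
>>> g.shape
(7, 37, 7)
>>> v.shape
(23, 13)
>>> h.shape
(7, 37, 23)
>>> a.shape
(7, 7)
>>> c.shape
(7, 37, 13)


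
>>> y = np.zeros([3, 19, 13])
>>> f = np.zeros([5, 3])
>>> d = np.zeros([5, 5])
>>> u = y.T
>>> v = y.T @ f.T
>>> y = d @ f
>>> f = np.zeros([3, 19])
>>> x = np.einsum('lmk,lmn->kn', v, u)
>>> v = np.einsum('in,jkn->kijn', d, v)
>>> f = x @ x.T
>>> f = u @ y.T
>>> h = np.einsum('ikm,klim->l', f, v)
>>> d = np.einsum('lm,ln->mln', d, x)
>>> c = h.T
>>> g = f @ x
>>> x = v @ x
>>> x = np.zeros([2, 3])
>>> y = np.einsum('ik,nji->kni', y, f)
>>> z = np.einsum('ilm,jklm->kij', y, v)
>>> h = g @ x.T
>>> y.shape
(3, 13, 5)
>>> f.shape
(13, 19, 5)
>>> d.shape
(5, 5, 3)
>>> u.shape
(13, 19, 3)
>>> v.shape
(19, 5, 13, 5)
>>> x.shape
(2, 3)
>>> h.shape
(13, 19, 2)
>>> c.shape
(5,)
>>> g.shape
(13, 19, 3)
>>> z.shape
(5, 3, 19)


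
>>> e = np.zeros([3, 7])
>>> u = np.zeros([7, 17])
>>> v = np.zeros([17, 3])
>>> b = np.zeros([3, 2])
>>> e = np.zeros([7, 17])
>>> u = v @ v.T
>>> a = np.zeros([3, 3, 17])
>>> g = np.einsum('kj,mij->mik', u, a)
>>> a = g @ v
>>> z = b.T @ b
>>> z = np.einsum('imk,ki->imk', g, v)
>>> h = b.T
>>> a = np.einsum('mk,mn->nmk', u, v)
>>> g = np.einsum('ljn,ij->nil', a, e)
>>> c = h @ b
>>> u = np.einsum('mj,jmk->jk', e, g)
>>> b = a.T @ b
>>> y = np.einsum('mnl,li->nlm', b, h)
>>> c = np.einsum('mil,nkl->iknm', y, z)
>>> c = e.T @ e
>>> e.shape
(7, 17)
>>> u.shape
(17, 3)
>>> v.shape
(17, 3)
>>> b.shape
(17, 17, 2)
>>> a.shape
(3, 17, 17)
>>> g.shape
(17, 7, 3)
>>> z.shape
(3, 3, 17)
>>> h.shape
(2, 3)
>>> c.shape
(17, 17)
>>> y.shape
(17, 2, 17)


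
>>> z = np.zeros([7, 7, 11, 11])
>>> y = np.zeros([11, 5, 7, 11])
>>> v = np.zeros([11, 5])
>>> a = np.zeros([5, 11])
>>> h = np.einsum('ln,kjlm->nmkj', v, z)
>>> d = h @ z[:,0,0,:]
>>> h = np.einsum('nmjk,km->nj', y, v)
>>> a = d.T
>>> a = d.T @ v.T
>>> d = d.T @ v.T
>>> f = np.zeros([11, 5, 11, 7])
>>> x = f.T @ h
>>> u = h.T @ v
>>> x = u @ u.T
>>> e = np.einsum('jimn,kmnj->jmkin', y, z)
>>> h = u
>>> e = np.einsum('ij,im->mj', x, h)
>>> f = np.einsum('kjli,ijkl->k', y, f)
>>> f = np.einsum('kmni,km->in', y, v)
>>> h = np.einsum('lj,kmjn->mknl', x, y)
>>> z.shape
(7, 7, 11, 11)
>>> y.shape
(11, 5, 7, 11)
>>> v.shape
(11, 5)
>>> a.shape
(11, 7, 11, 11)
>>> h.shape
(5, 11, 11, 7)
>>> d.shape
(11, 7, 11, 11)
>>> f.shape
(11, 7)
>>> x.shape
(7, 7)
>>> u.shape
(7, 5)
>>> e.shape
(5, 7)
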